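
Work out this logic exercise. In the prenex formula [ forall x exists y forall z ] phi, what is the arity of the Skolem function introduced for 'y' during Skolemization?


Quantifier prefix: forall x exists y forall z
'y' is existentially quantified at position 2.
Universal variables preceding it: x
Skolem function arity = 1

1


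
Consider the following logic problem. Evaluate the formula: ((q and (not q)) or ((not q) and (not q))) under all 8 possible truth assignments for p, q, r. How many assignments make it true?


Check all 8 assignments:
p=0, q=0, r=0: 1
p=0, q=0, r=1: 1
p=0, q=1, r=0: 0
p=0, q=1, r=1: 0
p=1, q=0, r=0: 1
p=1, q=0, r=1: 1
p=1, q=1, r=0: 0
p=1, q=1, r=1: 0
Count of True = 4

4


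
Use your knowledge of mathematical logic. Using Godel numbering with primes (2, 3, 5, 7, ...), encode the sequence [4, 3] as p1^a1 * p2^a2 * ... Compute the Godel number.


Encode each element as an exponent of the corresponding prime:
  2^4 = 16
  3^3 = 27
Product = 16 * 27 = 432

432


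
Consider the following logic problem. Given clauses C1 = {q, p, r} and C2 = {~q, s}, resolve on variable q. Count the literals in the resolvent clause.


Remove q from C1 and ~q from C2.
C1 remainder: {p, r}
C2 remainder: {s}
Union (resolvent): {p, r, s}
Resolvent has 3 literal(s).

3


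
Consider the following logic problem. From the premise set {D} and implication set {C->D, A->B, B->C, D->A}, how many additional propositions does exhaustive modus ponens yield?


Initial facts: {D}
Apply modus ponens to closure:
  D and D->A  =>  A
  A and A->B  =>  B
  B and B->C  =>  C
Final known: {A, B, C, D}
New propositions: {A, B, C}
Count = 3

3


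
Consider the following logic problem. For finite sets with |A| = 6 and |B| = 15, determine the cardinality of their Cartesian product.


The Cartesian product A x B contains all ordered pairs (a, b).
|A x B| = |A| * |B| = 6 * 15 = 90

90


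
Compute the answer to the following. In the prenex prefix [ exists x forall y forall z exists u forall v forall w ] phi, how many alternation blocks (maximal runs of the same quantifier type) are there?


Quantifier-type sequence: E A A E A A  (A=forall, E=exists)
Group into maximal same-type runs:
  Ex1 | Ax2 | Ex1 | Ax2
Number of blocks = 4

4


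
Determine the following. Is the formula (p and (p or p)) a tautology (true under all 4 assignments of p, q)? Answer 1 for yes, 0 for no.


Check all 4 assignments:
p=0, q=0: 0
p=0, q=1: 0
p=1, q=0: 1
p=1, q=1: 1
Satisfying count = 2/4.
Tautology iff count = 4: no.

0


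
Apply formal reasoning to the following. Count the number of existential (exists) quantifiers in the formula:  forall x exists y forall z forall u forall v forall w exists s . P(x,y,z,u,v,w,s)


Quantifier prefix: forall x exists y forall z forall u forall v forall w exists s
Mark each quantifier type:
  U E U U U U E
Universal count = 5, Existential count = 2
Asked for existential (exists) quantifiers: 2

2


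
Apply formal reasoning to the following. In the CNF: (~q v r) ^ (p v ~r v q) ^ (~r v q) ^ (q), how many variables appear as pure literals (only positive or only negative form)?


Check each variable for pure literal status:
p: pure positive
q: mixed (not pure)
r: mixed (not pure)
Pure literal count = 1

1


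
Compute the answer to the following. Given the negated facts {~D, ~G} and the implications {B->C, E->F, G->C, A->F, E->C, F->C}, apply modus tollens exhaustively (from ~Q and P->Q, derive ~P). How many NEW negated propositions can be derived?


Initial negated facts: {~D, ~G}
Apply modus tollens to closure:
  (no implication fires)
Final negated: {~D, ~G}
New negations: {(none)}
Count = 0

0


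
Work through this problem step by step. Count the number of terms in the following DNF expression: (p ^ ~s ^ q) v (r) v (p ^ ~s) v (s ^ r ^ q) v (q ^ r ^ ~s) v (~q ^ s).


A DNF formula is a disjunction of terms (conjunctions).
Terms are separated by v.
Counting the disjuncts: 6 terms.

6


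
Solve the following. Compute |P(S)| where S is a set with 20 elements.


The power set of a set with n elements has 2^n elements.
|P(S)| = 2^20 = 1048576

1048576


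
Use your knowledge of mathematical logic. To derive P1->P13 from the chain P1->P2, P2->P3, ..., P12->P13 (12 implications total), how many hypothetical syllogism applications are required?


With 12 implications in a chain connecting 13 propositions:
P1->P2, P2->P3, ..., P12->P13
Steps needed = (number of implications) - 1 = 12 - 1 = 11

11


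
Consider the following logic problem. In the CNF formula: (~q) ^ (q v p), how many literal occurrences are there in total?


Counting literals in each clause:
Clause 1: 1 literal(s)
Clause 2: 2 literal(s)
Total = 3

3


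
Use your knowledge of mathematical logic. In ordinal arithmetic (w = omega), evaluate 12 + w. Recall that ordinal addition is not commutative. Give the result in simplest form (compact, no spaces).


Compute 12 + w.
Ordinal + is associative but NOT commutative; for finite n>0, n + w = w but w + n stays w+n.
Any finite left addend is absorbed by w on the right: 12 + w = w.
Result = w

w


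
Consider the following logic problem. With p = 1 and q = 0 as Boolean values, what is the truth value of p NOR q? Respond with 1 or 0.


p = 1, q = 0
Operation: p NOR q
Evaluate: 1 NOR 0 = 0

0


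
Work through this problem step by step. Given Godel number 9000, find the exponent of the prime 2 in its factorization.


Factorize 9000 by dividing by 2 repeatedly.
Division steps: 2 divides 9000 exactly 3 time(s).
Exponent of 2 = 3

3


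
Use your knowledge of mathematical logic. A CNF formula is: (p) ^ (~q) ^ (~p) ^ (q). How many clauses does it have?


A CNF formula is a conjunction of clauses.
Clauses are separated by ^.
Counting the conjuncts: 4 clauses.

4


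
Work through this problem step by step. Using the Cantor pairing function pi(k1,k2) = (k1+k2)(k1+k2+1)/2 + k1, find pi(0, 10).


k1 + k2 = 10
(k1+k2)(k1+k2+1)/2 = 10 * 11 / 2 = 55
pi = 55 + 0 = 55

55


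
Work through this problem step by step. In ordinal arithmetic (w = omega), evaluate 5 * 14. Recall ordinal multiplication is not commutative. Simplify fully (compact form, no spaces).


Compute 5 * 14.
Ordinal * is associative and left-distributive over +, but NOT commutative; for finite n>1, n*w = w but w*n stays w*n.
Both finite; ordinal * agrees with natural *: 5 * 14 = 70.
Result = 70

70


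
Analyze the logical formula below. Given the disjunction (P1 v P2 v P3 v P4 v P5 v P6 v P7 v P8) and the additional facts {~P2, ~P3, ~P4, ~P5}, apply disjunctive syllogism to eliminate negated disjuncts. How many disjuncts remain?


Original disjuncts (8): P1, P2, P3, P4, P5, P6, P7, P8
Negated (eliminate): ~P2, ~P3, ~P4, ~P5
Remaining disjuncts: P1, P6, P7, P8
Count = 8 - 4 = 4

4


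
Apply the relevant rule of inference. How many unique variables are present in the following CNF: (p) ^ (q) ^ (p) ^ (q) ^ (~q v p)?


Identify each variable that appears in the formula.
Variables found: p, q
Count = 2

2


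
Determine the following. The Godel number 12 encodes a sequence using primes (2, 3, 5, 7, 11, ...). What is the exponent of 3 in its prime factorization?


Factorize 12 by dividing by 3 repeatedly.
Division steps: 3 divides 12 exactly 1 time(s).
Exponent of 3 = 1

1


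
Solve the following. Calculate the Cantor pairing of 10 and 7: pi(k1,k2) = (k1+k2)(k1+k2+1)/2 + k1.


k1 + k2 = 17
(k1+k2)(k1+k2+1)/2 = 17 * 18 / 2 = 153
pi = 153 + 10 = 163

163


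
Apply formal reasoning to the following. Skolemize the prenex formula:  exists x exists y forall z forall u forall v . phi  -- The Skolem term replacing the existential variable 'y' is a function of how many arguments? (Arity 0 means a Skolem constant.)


Quantifier prefix: exists x exists y forall z forall u forall v
'y' is existentially quantified at position 2.
No universal quantifiers precede it.
Skolem function arity = 0 (a Skolem constant)

0


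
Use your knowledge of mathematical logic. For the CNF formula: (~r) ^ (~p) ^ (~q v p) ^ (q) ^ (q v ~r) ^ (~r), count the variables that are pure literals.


Check each variable for pure literal status:
p: mixed (not pure)
q: mixed (not pure)
r: pure negative
Pure literal count = 1

1


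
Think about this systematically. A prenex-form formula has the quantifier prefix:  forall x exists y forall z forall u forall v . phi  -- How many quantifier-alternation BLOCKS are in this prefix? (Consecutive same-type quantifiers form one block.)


Quantifier-type sequence: A E A A A  (A=forall, E=exists)
Group into maximal same-type runs:
  Ax1 | Ex1 | Ax3
Number of blocks = 3

3


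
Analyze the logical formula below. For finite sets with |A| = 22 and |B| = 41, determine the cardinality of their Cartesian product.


The Cartesian product A x B contains all ordered pairs (a, b).
|A x B| = |A| * |B| = 22 * 41 = 902

902


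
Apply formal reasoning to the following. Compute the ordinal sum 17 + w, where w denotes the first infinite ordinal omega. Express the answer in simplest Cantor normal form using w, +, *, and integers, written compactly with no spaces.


Compute 17 + w.
Ordinal + is associative but NOT commutative; for finite n>0, n + w = w but w + n stays w+n.
Any finite left addend is absorbed by w on the right: 17 + w = w.
Result = w

w


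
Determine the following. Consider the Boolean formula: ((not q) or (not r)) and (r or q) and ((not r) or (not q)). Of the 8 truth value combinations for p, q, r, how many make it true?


Evaluate all 8 assignments for p, q, r:
p=0, q=0, r=0: 0
p=0, q=0, r=1: 1
p=0, q=1, r=0: 1
p=0, q=1, r=1: 0
p=1, q=0, r=0: 0
p=1, q=0, r=1: 1
p=1, q=1, r=0: 1
p=1, q=1, r=1: 0
Satisfying count = 4

4


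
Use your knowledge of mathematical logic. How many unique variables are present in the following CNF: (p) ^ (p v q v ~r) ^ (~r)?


Identify each variable that appears in the formula.
Variables found: p, q, r
Count = 3

3


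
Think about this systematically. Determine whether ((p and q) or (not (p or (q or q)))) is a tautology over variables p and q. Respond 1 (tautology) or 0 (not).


Check all 4 assignments:
p=0, q=0: 1
p=0, q=1: 0
p=1, q=0: 0
p=1, q=1: 1
Satisfying count = 2/4.
Tautology iff count = 4: no.

0


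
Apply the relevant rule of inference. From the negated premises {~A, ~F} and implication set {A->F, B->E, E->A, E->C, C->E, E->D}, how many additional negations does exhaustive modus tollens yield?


Initial negated facts: {~A, ~F}
Apply modus tollens to closure:
  ~A and E->A  =>  ~E
  ~E and C->E  =>  ~C
  ~E and B->E  =>  ~B
Final negated: {~A, ~B, ~C, ~E, ~F}
New negations: {~B, ~C, ~E}
Count = 3

3


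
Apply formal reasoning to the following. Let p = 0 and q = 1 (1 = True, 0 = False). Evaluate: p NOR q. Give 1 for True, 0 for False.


p = 0, q = 1
Operation: p NOR q
Evaluate: 0 NOR 1 = 0

0


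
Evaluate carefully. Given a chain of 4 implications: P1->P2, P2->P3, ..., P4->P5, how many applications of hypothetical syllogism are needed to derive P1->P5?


With 4 implications in a chain connecting 5 propositions:
P1->P2, P2->P3, ..., P4->P5
Steps needed = (number of implications) - 1 = 4 - 1 = 3

3


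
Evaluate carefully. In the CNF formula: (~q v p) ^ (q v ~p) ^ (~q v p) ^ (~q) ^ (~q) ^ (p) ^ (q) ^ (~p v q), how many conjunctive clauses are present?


A CNF formula is a conjunction of clauses.
Clauses are separated by ^.
Counting the conjuncts: 8 clauses.

8


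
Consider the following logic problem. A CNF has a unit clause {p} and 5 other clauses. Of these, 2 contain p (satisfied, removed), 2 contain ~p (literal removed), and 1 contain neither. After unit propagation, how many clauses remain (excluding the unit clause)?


Satisfied (removed): 2
Shortened (remain): 2
Unchanged (remain): 1
Remaining = 2 + 1 = 3

3


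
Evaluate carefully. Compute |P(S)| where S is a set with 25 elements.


The power set of a set with n elements has 2^n elements.
|P(S)| = 2^25 = 33554432

33554432


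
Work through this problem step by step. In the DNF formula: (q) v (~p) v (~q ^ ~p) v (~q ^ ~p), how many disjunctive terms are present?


A DNF formula is a disjunction of terms (conjunctions).
Terms are separated by v.
Counting the disjuncts: 4 terms.

4


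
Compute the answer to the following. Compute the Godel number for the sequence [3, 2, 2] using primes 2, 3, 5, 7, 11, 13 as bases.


Encode each element as an exponent of the corresponding prime:
  2^3 = 8
  3^2 = 9
  5^2 = 25
Product = 8 * 9 * 25 = 1800

1800


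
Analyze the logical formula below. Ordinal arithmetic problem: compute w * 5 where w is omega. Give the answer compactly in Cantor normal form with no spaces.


Compute w * 5.
Ordinal * is associative and left-distributive over +, but NOT commutative; for finite n>1, n*w = w but w*n stays w*n.
w * 5 means 5 copies of w concatenated: w*5.
Result = w*5

w*5


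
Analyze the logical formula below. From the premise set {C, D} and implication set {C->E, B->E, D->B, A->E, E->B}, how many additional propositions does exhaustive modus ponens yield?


Initial facts: {C, D}
Apply modus ponens to closure:
  C and C->E  =>  E
  D and D->B  =>  B
Final known: {B, C, D, E}
New propositions: {B, E}
Count = 2

2


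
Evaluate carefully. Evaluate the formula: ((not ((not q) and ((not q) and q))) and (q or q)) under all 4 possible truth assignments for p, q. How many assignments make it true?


Check all 4 assignments:
p=0, q=0: 0
p=0, q=1: 1
p=1, q=0: 0
p=1, q=1: 1
Count of True = 2

2


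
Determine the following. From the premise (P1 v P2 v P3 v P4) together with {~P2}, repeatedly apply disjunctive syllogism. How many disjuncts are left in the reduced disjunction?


Original disjuncts (4): P1, P2, P3, P4
Negated (eliminate): ~P2
Remaining disjuncts: P1, P3, P4
Count = 4 - 1 = 3

3


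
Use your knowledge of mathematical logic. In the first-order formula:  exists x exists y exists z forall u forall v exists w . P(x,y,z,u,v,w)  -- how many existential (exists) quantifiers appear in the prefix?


Quantifier prefix: exists x exists y exists z forall u forall v exists w
Mark each quantifier type:
  E E E U U E
Universal count = 2, Existential count = 4
Asked for existential (exists) quantifiers: 4

4


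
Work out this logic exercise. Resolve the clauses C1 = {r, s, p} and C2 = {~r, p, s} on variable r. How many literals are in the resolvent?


Remove r from C1 and ~r from C2.
C1 remainder: {s, p}
C2 remainder: {p, s}
Union (resolvent): {p, s}
Resolvent has 2 literal(s).

2


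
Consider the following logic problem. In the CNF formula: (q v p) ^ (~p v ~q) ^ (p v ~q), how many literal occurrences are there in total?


Counting literals in each clause:
Clause 1: 2 literal(s)
Clause 2: 2 literal(s)
Clause 3: 2 literal(s)
Total = 6

6


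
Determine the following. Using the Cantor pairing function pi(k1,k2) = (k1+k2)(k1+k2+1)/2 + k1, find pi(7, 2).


k1 + k2 = 9
(k1+k2)(k1+k2+1)/2 = 9 * 10 / 2 = 45
pi = 45 + 7 = 52

52


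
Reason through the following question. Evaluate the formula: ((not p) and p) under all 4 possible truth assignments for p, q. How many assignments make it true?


Check all 4 assignments:
p=0, q=0: 0
p=0, q=1: 0
p=1, q=0: 0
p=1, q=1: 0
Count of True = 0

0


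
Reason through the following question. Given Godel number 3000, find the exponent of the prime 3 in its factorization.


Factorize 3000 by dividing by 3 repeatedly.
Division steps: 3 divides 3000 exactly 1 time(s).
Exponent of 3 = 1

1


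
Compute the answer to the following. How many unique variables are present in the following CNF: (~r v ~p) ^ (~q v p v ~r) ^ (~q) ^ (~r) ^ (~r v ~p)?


Identify each variable that appears in the formula.
Variables found: p, q, r
Count = 3

3


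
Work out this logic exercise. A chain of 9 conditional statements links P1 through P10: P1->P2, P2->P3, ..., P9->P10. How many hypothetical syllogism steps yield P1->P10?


With 9 implications in a chain connecting 10 propositions:
P1->P2, P2->P3, ..., P9->P10
Steps needed = (number of implications) - 1 = 9 - 1 = 8

8


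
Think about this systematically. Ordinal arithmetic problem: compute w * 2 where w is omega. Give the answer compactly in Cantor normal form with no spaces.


Compute w * 2.
Ordinal * is associative and left-distributive over +, but NOT commutative; for finite n>1, n*w = w but w*n stays w*n.
w * 2 means 2 copies of w concatenated: w*2.
Result = w*2

w*2


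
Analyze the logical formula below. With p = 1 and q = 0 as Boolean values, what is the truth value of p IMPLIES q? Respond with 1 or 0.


p = 1, q = 0
Operation: p IMPLIES q
Evaluate: 1 IMPLIES 0 = 0

0


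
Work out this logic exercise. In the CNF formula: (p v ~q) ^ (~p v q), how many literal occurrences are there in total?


Counting literals in each clause:
Clause 1: 2 literal(s)
Clause 2: 2 literal(s)
Total = 4

4


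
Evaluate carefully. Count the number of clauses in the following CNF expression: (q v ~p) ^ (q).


A CNF formula is a conjunction of clauses.
Clauses are separated by ^.
Counting the conjuncts: 2 clauses.

2


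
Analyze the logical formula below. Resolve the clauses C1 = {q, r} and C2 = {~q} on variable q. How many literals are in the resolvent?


Remove q from C1 and ~q from C2.
C1 remainder: {r}
C2 remainder: {}
Union (resolvent): {r}
Resolvent has 1 literal(s).

1


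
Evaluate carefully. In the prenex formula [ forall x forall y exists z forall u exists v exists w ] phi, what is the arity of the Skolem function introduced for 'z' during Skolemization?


Quantifier prefix: forall x forall y exists z forall u exists v exists w
'z' is existentially quantified at position 3.
Universal variables preceding it: x, y
Skolem function arity = 2

2


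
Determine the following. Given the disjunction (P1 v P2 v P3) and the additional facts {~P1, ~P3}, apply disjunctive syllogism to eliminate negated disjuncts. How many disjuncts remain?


Original disjuncts (3): P1, P2, P3
Negated (eliminate): ~P1, ~P3
Remaining disjuncts: P2
Count = 3 - 2 = 1

1


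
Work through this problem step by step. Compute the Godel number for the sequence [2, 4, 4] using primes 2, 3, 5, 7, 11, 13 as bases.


Encode each element as an exponent of the corresponding prime:
  2^2 = 4
  3^4 = 81
  5^4 = 625
Product = 4 * 81 * 625 = 202500

202500


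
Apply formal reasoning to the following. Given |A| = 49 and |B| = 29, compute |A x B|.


The Cartesian product A x B contains all ordered pairs (a, b).
|A x B| = |A| * |B| = 49 * 29 = 1421

1421


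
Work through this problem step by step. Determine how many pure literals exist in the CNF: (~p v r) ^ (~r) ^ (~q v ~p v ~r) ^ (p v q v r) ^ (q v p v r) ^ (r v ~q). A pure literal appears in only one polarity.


Check each variable for pure literal status:
p: mixed (not pure)
q: mixed (not pure)
r: mixed (not pure)
Pure literal count = 0

0


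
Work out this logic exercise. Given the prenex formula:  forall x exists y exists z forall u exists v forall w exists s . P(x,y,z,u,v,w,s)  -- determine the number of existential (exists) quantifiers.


Quantifier prefix: forall x exists y exists z forall u exists v forall w exists s
Mark each quantifier type:
  U E E U E U E
Universal count = 3, Existential count = 4
Asked for existential (exists) quantifiers: 4

4


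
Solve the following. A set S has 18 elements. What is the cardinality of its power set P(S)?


The power set of a set with n elements has 2^n elements.
|P(S)| = 2^18 = 262144

262144


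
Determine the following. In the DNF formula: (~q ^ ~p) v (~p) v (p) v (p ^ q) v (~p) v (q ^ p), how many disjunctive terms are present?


A DNF formula is a disjunction of terms (conjunctions).
Terms are separated by v.
Counting the disjuncts: 6 terms.

6


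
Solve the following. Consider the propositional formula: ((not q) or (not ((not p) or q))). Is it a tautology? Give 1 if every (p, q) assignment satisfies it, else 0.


Check all 4 assignments:
p=0, q=0: 1
p=0, q=1: 0
p=1, q=0: 1
p=1, q=1: 0
Satisfying count = 2/4.
Tautology iff count = 4: no.

0


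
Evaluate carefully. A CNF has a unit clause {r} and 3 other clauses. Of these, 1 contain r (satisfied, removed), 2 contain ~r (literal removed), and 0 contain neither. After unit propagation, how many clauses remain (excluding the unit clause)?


Satisfied (removed): 1
Shortened (remain): 2
Unchanged (remain): 0
Remaining = 2 + 0 = 2

2


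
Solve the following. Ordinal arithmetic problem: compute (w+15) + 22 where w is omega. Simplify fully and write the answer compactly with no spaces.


Compute (w+15) + 22.
Ordinal + is associative but NOT commutative; for finite n>0, n + w = w but w + n stays w+n.
By associativity: (w+15) + 22 = w + (15+22) = w+37.
Result = w+37

w+37


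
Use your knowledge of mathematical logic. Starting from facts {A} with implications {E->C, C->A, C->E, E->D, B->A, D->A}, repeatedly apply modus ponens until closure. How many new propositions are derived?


Initial facts: {A}
Apply modus ponens to closure:
  (no implication fires)
Final known: {A}
New propositions: {(none)}
Count = 0

0


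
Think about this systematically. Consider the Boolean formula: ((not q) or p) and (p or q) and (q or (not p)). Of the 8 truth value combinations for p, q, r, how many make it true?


Evaluate all 8 assignments for p, q, r:
p=0, q=0, r=0: 0
p=0, q=0, r=1: 0
p=0, q=1, r=0: 0
p=0, q=1, r=1: 0
p=1, q=0, r=0: 0
p=1, q=0, r=1: 0
p=1, q=1, r=0: 1
p=1, q=1, r=1: 1
Satisfying count = 2

2


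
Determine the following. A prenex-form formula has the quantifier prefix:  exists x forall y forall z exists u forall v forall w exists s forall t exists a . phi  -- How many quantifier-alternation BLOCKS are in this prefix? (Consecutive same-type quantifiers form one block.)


Quantifier-type sequence: E A A E A A E A E  (A=forall, E=exists)
Group into maximal same-type runs:
  Ex1 | Ax2 | Ex1 | Ax2 | Ex1 | Ax1 | Ex1
Number of blocks = 7

7


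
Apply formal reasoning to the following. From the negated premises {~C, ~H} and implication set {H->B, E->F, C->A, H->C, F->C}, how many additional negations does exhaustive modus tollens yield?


Initial negated facts: {~C, ~H}
Apply modus tollens to closure:
  ~C and F->C  =>  ~F
  ~F and E->F  =>  ~E
Final negated: {~C, ~E, ~F, ~H}
New negations: {~E, ~F}
Count = 2

2


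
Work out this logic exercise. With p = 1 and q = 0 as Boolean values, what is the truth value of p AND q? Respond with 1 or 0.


p = 1, q = 0
Operation: p AND q
Evaluate: 1 AND 0 = 0

0


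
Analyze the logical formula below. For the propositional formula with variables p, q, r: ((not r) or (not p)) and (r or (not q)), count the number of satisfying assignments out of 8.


Evaluate all 8 assignments for p, q, r:
p=0, q=0, r=0: 1
p=0, q=0, r=1: 1
p=0, q=1, r=0: 0
p=0, q=1, r=1: 1
p=1, q=0, r=0: 1
p=1, q=0, r=1: 0
p=1, q=1, r=0: 0
p=1, q=1, r=1: 0
Satisfying count = 4

4


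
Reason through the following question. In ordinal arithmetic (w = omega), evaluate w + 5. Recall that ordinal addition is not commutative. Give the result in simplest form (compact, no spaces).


Compute w + 5.
Ordinal + is associative but NOT commutative; for finite n>0, n + w = w but w + n stays w+n.
w + 5 is already in normal form (a successor ordinal beyond w).
Result = w+5

w+5


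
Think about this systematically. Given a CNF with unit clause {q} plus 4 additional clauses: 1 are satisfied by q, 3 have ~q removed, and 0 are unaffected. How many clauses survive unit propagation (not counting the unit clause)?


Satisfied (removed): 1
Shortened (remain): 3
Unchanged (remain): 0
Remaining = 3 + 0 = 3

3


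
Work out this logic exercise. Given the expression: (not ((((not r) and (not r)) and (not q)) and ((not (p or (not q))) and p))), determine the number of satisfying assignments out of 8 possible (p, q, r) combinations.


Check all 8 assignments:
p=0, q=0, r=0: 1
p=0, q=0, r=1: 1
p=0, q=1, r=0: 1
p=0, q=1, r=1: 1
p=1, q=0, r=0: 1
p=1, q=0, r=1: 1
p=1, q=1, r=0: 1
p=1, q=1, r=1: 1
Count of True = 8

8


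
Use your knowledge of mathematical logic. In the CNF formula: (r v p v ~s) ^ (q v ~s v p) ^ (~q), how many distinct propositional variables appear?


Identify each variable that appears in the formula.
Variables found: p, q, r, s
Count = 4

4


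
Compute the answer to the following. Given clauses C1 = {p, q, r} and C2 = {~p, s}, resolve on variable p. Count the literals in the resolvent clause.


Remove p from C1 and ~p from C2.
C1 remainder: {q, r}
C2 remainder: {s}
Union (resolvent): {q, r, s}
Resolvent has 3 literal(s).

3


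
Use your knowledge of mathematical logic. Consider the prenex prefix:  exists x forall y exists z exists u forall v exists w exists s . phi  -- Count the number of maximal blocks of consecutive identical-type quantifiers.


Quantifier-type sequence: E A E E A E E  (A=forall, E=exists)
Group into maximal same-type runs:
  Ex1 | Ax1 | Ex2 | Ax1 | Ex2
Number of blocks = 5

5


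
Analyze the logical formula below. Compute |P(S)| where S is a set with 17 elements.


The power set of a set with n elements has 2^n elements.
|P(S)| = 2^17 = 131072

131072


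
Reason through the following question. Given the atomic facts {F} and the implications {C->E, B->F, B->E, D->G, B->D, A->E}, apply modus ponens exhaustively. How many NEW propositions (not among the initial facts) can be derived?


Initial facts: {F}
Apply modus ponens to closure:
  (no implication fires)
Final known: {F}
New propositions: {(none)}
Count = 0

0


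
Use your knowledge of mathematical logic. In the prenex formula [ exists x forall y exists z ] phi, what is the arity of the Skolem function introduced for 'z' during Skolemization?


Quantifier prefix: exists x forall y exists z
'z' is existentially quantified at position 3.
Universal variables preceding it: y
Skolem function arity = 1

1


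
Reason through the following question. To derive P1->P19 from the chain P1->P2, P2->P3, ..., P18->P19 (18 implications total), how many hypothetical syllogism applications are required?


With 18 implications in a chain connecting 19 propositions:
P1->P2, P2->P3, ..., P18->P19
Steps needed = (number of implications) - 1 = 18 - 1 = 17

17


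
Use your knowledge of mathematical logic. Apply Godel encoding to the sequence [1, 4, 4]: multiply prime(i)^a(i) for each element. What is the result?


Encode each element as an exponent of the corresponding prime:
  2^1 = 2
  3^4 = 81
  5^4 = 625
Product = 2 * 81 * 625 = 101250

101250


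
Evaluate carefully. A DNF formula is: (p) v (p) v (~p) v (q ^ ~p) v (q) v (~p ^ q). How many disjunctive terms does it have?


A DNF formula is a disjunction of terms (conjunctions).
Terms are separated by v.
Counting the disjuncts: 6 terms.

6


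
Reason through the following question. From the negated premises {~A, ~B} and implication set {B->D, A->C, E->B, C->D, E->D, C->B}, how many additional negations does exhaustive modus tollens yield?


Initial negated facts: {~A, ~B}
Apply modus tollens to closure:
  ~B and E->B  =>  ~E
  ~B and C->B  =>  ~C
Final negated: {~A, ~B, ~C, ~E}
New negations: {~C, ~E}
Count = 2

2


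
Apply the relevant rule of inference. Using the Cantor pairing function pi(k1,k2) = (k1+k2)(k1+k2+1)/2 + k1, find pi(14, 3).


k1 + k2 = 17
(k1+k2)(k1+k2+1)/2 = 17 * 18 / 2 = 153
pi = 153 + 14 = 167

167


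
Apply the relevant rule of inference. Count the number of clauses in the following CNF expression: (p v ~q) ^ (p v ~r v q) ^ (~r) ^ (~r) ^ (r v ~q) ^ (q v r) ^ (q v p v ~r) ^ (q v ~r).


A CNF formula is a conjunction of clauses.
Clauses are separated by ^.
Counting the conjuncts: 8 clauses.

8


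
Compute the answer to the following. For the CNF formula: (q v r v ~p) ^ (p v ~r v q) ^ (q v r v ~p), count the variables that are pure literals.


Check each variable for pure literal status:
p: mixed (not pure)
q: pure positive
r: mixed (not pure)
Pure literal count = 1

1


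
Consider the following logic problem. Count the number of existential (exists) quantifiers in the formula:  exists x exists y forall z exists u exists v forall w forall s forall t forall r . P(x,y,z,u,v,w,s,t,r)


Quantifier prefix: exists x exists y forall z exists u exists v forall w forall s forall t forall r
Mark each quantifier type:
  E E U E E U U U U
Universal count = 5, Existential count = 4
Asked for existential (exists) quantifiers: 4

4


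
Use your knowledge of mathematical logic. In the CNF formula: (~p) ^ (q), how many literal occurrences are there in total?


Counting literals in each clause:
Clause 1: 1 literal(s)
Clause 2: 1 literal(s)
Total = 2

2


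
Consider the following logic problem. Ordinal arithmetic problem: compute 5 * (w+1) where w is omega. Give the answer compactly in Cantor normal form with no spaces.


Compute 5 * (w+1).
Ordinal * is associative and left-distributive over +, but NOT commutative; for finite n>1, n*w = w but w*n stays w*n.
By left-distributivity: 5 * (w+1) = 5*w + 5*1 = w + 5 = w+5.
Result = w+5

w+5


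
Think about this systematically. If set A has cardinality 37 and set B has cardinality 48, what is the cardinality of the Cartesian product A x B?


The Cartesian product A x B contains all ordered pairs (a, b).
|A x B| = |A| * |B| = 37 * 48 = 1776

1776


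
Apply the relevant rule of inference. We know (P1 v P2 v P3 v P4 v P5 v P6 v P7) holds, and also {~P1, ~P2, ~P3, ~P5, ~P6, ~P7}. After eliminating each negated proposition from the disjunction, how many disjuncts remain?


Original disjuncts (7): P1, P2, P3, P4, P5, P6, P7
Negated (eliminate): ~P1, ~P2, ~P3, ~P5, ~P6, ~P7
Remaining disjuncts: P4
Count = 7 - 6 = 1

1


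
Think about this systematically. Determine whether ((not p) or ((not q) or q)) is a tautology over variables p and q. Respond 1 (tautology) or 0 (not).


Check all 4 assignments:
p=0, q=0: 1
p=0, q=1: 1
p=1, q=0: 1
p=1, q=1: 1
Satisfying count = 4/4.
Tautology iff count = 4: yes.

1


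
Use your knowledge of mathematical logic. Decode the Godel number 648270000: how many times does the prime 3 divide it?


Factorize 648270000 by dividing by 3 repeatedly.
Division steps: 3 divides 648270000 exactly 3 time(s).
Exponent of 3 = 3

3


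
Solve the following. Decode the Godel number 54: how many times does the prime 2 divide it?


Factorize 54 by dividing by 2 repeatedly.
Division steps: 2 divides 54 exactly 1 time(s).
Exponent of 2 = 1

1


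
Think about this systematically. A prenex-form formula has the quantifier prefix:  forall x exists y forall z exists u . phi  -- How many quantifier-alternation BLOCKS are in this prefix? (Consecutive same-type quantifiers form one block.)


Quantifier-type sequence: A E A E  (A=forall, E=exists)
Group into maximal same-type runs:
  Ax1 | Ex1 | Ax1 | Ex1
Number of blocks = 4

4


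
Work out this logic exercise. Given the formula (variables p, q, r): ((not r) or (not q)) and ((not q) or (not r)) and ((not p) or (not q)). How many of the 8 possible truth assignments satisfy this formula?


Evaluate all 8 assignments for p, q, r:
p=0, q=0, r=0: 1
p=0, q=0, r=1: 1
p=0, q=1, r=0: 1
p=0, q=1, r=1: 0
p=1, q=0, r=0: 1
p=1, q=0, r=1: 1
p=1, q=1, r=0: 0
p=1, q=1, r=1: 0
Satisfying count = 5

5


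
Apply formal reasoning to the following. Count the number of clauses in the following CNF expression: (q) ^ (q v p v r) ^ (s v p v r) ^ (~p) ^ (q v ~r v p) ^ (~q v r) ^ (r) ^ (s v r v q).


A CNF formula is a conjunction of clauses.
Clauses are separated by ^.
Counting the conjuncts: 8 clauses.

8


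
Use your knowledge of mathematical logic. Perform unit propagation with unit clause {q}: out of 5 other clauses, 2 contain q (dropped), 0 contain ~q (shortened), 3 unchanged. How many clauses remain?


Satisfied (removed): 2
Shortened (remain): 0
Unchanged (remain): 3
Remaining = 0 + 3 = 3

3


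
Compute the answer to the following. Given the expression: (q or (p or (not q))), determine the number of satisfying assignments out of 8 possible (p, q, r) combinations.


Check all 8 assignments:
p=0, q=0, r=0: 1
p=0, q=0, r=1: 1
p=0, q=1, r=0: 1
p=0, q=1, r=1: 1
p=1, q=0, r=0: 1
p=1, q=0, r=1: 1
p=1, q=1, r=0: 1
p=1, q=1, r=1: 1
Count of True = 8

8


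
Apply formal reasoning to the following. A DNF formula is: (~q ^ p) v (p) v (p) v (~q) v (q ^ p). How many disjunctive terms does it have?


A DNF formula is a disjunction of terms (conjunctions).
Terms are separated by v.
Counting the disjuncts: 5 terms.

5


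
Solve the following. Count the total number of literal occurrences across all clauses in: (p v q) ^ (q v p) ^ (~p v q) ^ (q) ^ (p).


Counting literals in each clause:
Clause 1: 2 literal(s)
Clause 2: 2 literal(s)
Clause 3: 2 literal(s)
Clause 4: 1 literal(s)
Clause 5: 1 literal(s)
Total = 8

8


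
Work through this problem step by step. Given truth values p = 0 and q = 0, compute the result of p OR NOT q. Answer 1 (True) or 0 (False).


p = 0, q = 0
Operation: p OR NOT q
Evaluate: 0 OR NOT 0 = 1

1


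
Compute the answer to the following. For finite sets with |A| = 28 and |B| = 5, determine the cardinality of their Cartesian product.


The Cartesian product A x B contains all ordered pairs (a, b).
|A x B| = |A| * |B| = 28 * 5 = 140

140


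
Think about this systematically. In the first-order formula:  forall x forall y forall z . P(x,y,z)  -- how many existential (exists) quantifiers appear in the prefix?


Quantifier prefix: forall x forall y forall z
Mark each quantifier type:
  U U U
Universal count = 3, Existential count = 0
Asked for existential (exists) quantifiers: 0

0


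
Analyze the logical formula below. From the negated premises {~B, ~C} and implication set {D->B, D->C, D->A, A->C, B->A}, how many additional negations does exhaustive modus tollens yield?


Initial negated facts: {~B, ~C}
Apply modus tollens to closure:
  ~B and D->B  =>  ~D
  ~C and A->C  =>  ~A
Final negated: {~A, ~B, ~C, ~D}
New negations: {~A, ~D}
Count = 2

2


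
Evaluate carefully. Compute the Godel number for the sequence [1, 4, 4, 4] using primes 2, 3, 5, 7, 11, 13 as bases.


Encode each element as an exponent of the corresponding prime:
  2^1 = 2
  3^4 = 81
  5^4 = 625
  7^4 = 2401
Product = 2 * 81 * 625 * 2401 = 243101250

243101250


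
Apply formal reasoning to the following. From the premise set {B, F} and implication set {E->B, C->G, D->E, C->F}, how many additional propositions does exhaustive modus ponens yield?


Initial facts: {B, F}
Apply modus ponens to closure:
  (no implication fires)
Final known: {B, F}
New propositions: {(none)}
Count = 0

0


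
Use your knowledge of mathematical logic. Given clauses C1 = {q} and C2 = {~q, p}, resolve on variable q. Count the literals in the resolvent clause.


Remove q from C1 and ~q from C2.
C1 remainder: {}
C2 remainder: {p}
Union (resolvent): {p}
Resolvent has 1 literal(s).

1


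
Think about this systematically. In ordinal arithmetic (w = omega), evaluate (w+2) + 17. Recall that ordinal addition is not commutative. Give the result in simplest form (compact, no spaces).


Compute (w+2) + 17.
Ordinal + is associative but NOT commutative; for finite n>0, n + w = w but w + n stays w+n.
By associativity: (w+2) + 17 = w + (2+17) = w+19.
Result = w+19

w+19


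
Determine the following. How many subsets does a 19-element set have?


The power set of a set with n elements has 2^n elements.
|P(S)| = 2^19 = 524288

524288


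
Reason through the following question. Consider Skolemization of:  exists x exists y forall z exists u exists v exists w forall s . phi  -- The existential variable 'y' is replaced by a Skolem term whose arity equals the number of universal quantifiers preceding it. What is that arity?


Quantifier prefix: exists x exists y forall z exists u exists v exists w forall s
'y' is existentially quantified at position 2.
No universal quantifiers precede it.
Skolem function arity = 0 (a Skolem constant)

0


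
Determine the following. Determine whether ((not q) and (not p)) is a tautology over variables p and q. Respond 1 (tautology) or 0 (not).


Check all 4 assignments:
p=0, q=0: 1
p=0, q=1: 0
p=1, q=0: 0
p=1, q=1: 0
Satisfying count = 1/4.
Tautology iff count = 4: no.

0


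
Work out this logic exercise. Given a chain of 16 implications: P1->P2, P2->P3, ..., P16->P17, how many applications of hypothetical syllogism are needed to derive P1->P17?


With 16 implications in a chain connecting 17 propositions:
P1->P2, P2->P3, ..., P16->P17
Steps needed = (number of implications) - 1 = 16 - 1 = 15

15


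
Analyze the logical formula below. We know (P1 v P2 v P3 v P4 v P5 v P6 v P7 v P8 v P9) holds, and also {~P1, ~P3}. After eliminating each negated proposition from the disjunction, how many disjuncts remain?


Original disjuncts (9): P1, P2, P3, P4, P5, P6, P7, P8, P9
Negated (eliminate): ~P1, ~P3
Remaining disjuncts: P2, P4, P5, P6, P7, P8, P9
Count = 9 - 2 = 7

7


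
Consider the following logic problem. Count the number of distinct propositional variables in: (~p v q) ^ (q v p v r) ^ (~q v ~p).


Identify each variable that appears in the formula.
Variables found: p, q, r
Count = 3

3


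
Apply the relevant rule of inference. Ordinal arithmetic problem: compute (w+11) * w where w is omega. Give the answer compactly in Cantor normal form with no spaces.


Compute (w+11) * w.
Ordinal * is associative and left-distributive over +, but NOT commutative; for finite n>1, n*w = w but w*n stays w*n.
(w+11) * w = sup{(w+11)*k : k<w} = sup{w*k+11} = w^2 (the +11 tail is absorbed in the limit).
Result = w^2

w^2


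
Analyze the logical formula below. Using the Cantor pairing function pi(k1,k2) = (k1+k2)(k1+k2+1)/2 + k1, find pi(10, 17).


k1 + k2 = 27
(k1+k2)(k1+k2+1)/2 = 27 * 28 / 2 = 378
pi = 378 + 10 = 388

388


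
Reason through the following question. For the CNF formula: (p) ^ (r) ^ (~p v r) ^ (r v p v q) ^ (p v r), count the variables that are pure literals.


Check each variable for pure literal status:
p: mixed (not pure)
q: pure positive
r: pure positive
Pure literal count = 2

2


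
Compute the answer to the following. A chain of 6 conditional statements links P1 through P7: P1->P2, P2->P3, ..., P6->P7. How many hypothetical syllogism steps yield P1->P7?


With 6 implications in a chain connecting 7 propositions:
P1->P2, P2->P3, ..., P6->P7
Steps needed = (number of implications) - 1 = 6 - 1 = 5

5


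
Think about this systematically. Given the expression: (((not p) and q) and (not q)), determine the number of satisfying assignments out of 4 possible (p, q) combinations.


Check all 4 assignments:
p=0, q=0: 0
p=0, q=1: 0
p=1, q=0: 0
p=1, q=1: 0
Count of True = 0

0


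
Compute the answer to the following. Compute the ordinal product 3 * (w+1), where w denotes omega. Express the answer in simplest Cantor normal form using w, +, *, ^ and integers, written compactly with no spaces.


Compute 3 * (w+1).
Ordinal * is associative and left-distributive over +, but NOT commutative; for finite n>1, n*w = w but w*n stays w*n.
By left-distributivity: 3 * (w+1) = 3*w + 3*1 = w + 3 = w+3.
Result = w+3

w+3


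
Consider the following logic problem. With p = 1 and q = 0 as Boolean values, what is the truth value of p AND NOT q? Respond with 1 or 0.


p = 1, q = 0
Operation: p AND NOT q
Evaluate: 1 AND NOT 0 = 1

1


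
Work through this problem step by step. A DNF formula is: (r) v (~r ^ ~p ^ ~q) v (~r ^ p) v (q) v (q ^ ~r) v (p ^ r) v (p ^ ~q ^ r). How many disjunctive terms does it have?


A DNF formula is a disjunction of terms (conjunctions).
Terms are separated by v.
Counting the disjuncts: 7 terms.

7
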